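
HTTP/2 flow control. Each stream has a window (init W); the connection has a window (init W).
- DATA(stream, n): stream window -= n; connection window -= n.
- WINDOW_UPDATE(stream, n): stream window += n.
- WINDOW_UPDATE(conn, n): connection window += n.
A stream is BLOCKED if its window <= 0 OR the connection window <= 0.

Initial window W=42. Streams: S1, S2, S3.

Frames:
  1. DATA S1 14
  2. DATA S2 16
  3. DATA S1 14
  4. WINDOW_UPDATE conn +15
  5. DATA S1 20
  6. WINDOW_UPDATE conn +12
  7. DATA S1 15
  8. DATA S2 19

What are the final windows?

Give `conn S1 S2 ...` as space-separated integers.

Answer: -29 -21 7 42

Derivation:
Op 1: conn=28 S1=28 S2=42 S3=42 blocked=[]
Op 2: conn=12 S1=28 S2=26 S3=42 blocked=[]
Op 3: conn=-2 S1=14 S2=26 S3=42 blocked=[1, 2, 3]
Op 4: conn=13 S1=14 S2=26 S3=42 blocked=[]
Op 5: conn=-7 S1=-6 S2=26 S3=42 blocked=[1, 2, 3]
Op 6: conn=5 S1=-6 S2=26 S3=42 blocked=[1]
Op 7: conn=-10 S1=-21 S2=26 S3=42 blocked=[1, 2, 3]
Op 8: conn=-29 S1=-21 S2=7 S3=42 blocked=[1, 2, 3]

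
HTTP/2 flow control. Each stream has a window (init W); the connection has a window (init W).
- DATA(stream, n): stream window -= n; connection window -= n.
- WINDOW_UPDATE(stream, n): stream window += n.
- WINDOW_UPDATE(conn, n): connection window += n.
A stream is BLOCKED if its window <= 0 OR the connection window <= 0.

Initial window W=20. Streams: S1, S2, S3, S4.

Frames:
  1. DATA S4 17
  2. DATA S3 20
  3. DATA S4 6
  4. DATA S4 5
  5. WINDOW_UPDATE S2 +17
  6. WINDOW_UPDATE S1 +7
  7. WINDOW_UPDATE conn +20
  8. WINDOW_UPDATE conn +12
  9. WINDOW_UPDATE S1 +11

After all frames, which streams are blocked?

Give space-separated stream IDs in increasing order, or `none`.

Answer: S3 S4

Derivation:
Op 1: conn=3 S1=20 S2=20 S3=20 S4=3 blocked=[]
Op 2: conn=-17 S1=20 S2=20 S3=0 S4=3 blocked=[1, 2, 3, 4]
Op 3: conn=-23 S1=20 S2=20 S3=0 S4=-3 blocked=[1, 2, 3, 4]
Op 4: conn=-28 S1=20 S2=20 S3=0 S4=-8 blocked=[1, 2, 3, 4]
Op 5: conn=-28 S1=20 S2=37 S3=0 S4=-8 blocked=[1, 2, 3, 4]
Op 6: conn=-28 S1=27 S2=37 S3=0 S4=-8 blocked=[1, 2, 3, 4]
Op 7: conn=-8 S1=27 S2=37 S3=0 S4=-8 blocked=[1, 2, 3, 4]
Op 8: conn=4 S1=27 S2=37 S3=0 S4=-8 blocked=[3, 4]
Op 9: conn=4 S1=38 S2=37 S3=0 S4=-8 blocked=[3, 4]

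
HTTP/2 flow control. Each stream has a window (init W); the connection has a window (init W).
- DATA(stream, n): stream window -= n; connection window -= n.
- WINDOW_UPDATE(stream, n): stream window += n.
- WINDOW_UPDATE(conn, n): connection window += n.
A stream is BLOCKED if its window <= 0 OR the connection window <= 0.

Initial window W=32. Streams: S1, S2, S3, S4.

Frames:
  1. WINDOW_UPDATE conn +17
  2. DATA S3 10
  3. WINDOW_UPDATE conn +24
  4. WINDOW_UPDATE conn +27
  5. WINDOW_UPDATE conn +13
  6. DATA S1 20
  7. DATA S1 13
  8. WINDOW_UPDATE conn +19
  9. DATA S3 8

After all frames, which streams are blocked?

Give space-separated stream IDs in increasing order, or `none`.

Op 1: conn=49 S1=32 S2=32 S3=32 S4=32 blocked=[]
Op 2: conn=39 S1=32 S2=32 S3=22 S4=32 blocked=[]
Op 3: conn=63 S1=32 S2=32 S3=22 S4=32 blocked=[]
Op 4: conn=90 S1=32 S2=32 S3=22 S4=32 blocked=[]
Op 5: conn=103 S1=32 S2=32 S3=22 S4=32 blocked=[]
Op 6: conn=83 S1=12 S2=32 S3=22 S4=32 blocked=[]
Op 7: conn=70 S1=-1 S2=32 S3=22 S4=32 blocked=[1]
Op 8: conn=89 S1=-1 S2=32 S3=22 S4=32 blocked=[1]
Op 9: conn=81 S1=-1 S2=32 S3=14 S4=32 blocked=[1]

Answer: S1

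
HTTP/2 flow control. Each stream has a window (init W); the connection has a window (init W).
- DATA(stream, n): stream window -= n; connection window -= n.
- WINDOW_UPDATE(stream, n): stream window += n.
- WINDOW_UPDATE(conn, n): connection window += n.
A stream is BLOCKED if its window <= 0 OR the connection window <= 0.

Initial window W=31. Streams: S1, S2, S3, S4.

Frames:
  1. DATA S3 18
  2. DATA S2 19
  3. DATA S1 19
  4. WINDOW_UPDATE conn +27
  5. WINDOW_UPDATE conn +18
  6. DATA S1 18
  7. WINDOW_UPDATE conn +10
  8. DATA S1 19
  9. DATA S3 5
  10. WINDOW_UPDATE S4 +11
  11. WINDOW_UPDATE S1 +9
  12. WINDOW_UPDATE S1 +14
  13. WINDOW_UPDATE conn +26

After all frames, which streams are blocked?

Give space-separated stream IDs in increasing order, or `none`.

Op 1: conn=13 S1=31 S2=31 S3=13 S4=31 blocked=[]
Op 2: conn=-6 S1=31 S2=12 S3=13 S4=31 blocked=[1, 2, 3, 4]
Op 3: conn=-25 S1=12 S2=12 S3=13 S4=31 blocked=[1, 2, 3, 4]
Op 4: conn=2 S1=12 S2=12 S3=13 S4=31 blocked=[]
Op 5: conn=20 S1=12 S2=12 S3=13 S4=31 blocked=[]
Op 6: conn=2 S1=-6 S2=12 S3=13 S4=31 blocked=[1]
Op 7: conn=12 S1=-6 S2=12 S3=13 S4=31 blocked=[1]
Op 8: conn=-7 S1=-25 S2=12 S3=13 S4=31 blocked=[1, 2, 3, 4]
Op 9: conn=-12 S1=-25 S2=12 S3=8 S4=31 blocked=[1, 2, 3, 4]
Op 10: conn=-12 S1=-25 S2=12 S3=8 S4=42 blocked=[1, 2, 3, 4]
Op 11: conn=-12 S1=-16 S2=12 S3=8 S4=42 blocked=[1, 2, 3, 4]
Op 12: conn=-12 S1=-2 S2=12 S3=8 S4=42 blocked=[1, 2, 3, 4]
Op 13: conn=14 S1=-2 S2=12 S3=8 S4=42 blocked=[1]

Answer: S1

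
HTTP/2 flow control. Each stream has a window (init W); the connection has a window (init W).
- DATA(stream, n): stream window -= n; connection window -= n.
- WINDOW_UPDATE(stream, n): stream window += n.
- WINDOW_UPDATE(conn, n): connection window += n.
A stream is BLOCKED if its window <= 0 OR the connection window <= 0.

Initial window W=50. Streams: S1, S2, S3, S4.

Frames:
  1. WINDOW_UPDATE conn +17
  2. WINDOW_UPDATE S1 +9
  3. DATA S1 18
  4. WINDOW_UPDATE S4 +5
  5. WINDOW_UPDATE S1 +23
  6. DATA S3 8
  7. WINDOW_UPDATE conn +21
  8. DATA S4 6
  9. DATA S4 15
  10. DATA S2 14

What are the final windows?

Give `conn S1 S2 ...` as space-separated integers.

Op 1: conn=67 S1=50 S2=50 S3=50 S4=50 blocked=[]
Op 2: conn=67 S1=59 S2=50 S3=50 S4=50 blocked=[]
Op 3: conn=49 S1=41 S2=50 S3=50 S4=50 blocked=[]
Op 4: conn=49 S1=41 S2=50 S3=50 S4=55 blocked=[]
Op 5: conn=49 S1=64 S2=50 S3=50 S4=55 blocked=[]
Op 6: conn=41 S1=64 S2=50 S3=42 S4=55 blocked=[]
Op 7: conn=62 S1=64 S2=50 S3=42 S4=55 blocked=[]
Op 8: conn=56 S1=64 S2=50 S3=42 S4=49 blocked=[]
Op 9: conn=41 S1=64 S2=50 S3=42 S4=34 blocked=[]
Op 10: conn=27 S1=64 S2=36 S3=42 S4=34 blocked=[]

Answer: 27 64 36 42 34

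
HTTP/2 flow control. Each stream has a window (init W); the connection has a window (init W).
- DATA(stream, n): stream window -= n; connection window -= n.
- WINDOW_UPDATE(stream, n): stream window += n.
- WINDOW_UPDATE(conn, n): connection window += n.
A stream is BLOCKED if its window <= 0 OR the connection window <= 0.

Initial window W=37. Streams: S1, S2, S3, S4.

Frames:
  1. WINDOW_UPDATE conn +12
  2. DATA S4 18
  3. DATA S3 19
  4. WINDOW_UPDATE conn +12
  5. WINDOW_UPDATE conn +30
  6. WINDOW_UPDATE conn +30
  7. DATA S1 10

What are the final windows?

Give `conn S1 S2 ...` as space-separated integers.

Op 1: conn=49 S1=37 S2=37 S3=37 S4=37 blocked=[]
Op 2: conn=31 S1=37 S2=37 S3=37 S4=19 blocked=[]
Op 3: conn=12 S1=37 S2=37 S3=18 S4=19 blocked=[]
Op 4: conn=24 S1=37 S2=37 S3=18 S4=19 blocked=[]
Op 5: conn=54 S1=37 S2=37 S3=18 S4=19 blocked=[]
Op 6: conn=84 S1=37 S2=37 S3=18 S4=19 blocked=[]
Op 7: conn=74 S1=27 S2=37 S3=18 S4=19 blocked=[]

Answer: 74 27 37 18 19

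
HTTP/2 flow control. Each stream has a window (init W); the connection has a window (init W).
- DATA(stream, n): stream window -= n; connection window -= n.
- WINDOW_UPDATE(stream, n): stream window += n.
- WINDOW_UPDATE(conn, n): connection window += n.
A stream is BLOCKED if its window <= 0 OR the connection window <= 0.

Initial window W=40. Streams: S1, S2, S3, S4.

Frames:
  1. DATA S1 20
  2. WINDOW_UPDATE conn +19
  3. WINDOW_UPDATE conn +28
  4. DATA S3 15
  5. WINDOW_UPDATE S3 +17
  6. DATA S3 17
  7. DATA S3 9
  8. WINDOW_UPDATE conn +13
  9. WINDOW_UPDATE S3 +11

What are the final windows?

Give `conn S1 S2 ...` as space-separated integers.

Answer: 39 20 40 27 40

Derivation:
Op 1: conn=20 S1=20 S2=40 S3=40 S4=40 blocked=[]
Op 2: conn=39 S1=20 S2=40 S3=40 S4=40 blocked=[]
Op 3: conn=67 S1=20 S2=40 S3=40 S4=40 blocked=[]
Op 4: conn=52 S1=20 S2=40 S3=25 S4=40 blocked=[]
Op 5: conn=52 S1=20 S2=40 S3=42 S4=40 blocked=[]
Op 6: conn=35 S1=20 S2=40 S3=25 S4=40 blocked=[]
Op 7: conn=26 S1=20 S2=40 S3=16 S4=40 blocked=[]
Op 8: conn=39 S1=20 S2=40 S3=16 S4=40 blocked=[]
Op 9: conn=39 S1=20 S2=40 S3=27 S4=40 blocked=[]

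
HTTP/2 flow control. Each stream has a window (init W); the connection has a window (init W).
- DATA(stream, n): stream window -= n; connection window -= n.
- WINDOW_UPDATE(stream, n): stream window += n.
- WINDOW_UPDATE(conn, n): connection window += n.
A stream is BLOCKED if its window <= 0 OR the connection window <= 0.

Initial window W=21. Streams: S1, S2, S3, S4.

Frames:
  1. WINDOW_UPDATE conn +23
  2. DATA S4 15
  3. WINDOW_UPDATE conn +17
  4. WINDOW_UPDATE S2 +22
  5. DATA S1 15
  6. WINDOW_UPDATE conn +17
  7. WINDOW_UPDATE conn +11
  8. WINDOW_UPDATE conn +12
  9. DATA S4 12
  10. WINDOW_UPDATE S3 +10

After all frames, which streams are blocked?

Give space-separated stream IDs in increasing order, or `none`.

Answer: S4

Derivation:
Op 1: conn=44 S1=21 S2=21 S3=21 S4=21 blocked=[]
Op 2: conn=29 S1=21 S2=21 S3=21 S4=6 blocked=[]
Op 3: conn=46 S1=21 S2=21 S3=21 S4=6 blocked=[]
Op 4: conn=46 S1=21 S2=43 S3=21 S4=6 blocked=[]
Op 5: conn=31 S1=6 S2=43 S3=21 S4=6 blocked=[]
Op 6: conn=48 S1=6 S2=43 S3=21 S4=6 blocked=[]
Op 7: conn=59 S1=6 S2=43 S3=21 S4=6 blocked=[]
Op 8: conn=71 S1=6 S2=43 S3=21 S4=6 blocked=[]
Op 9: conn=59 S1=6 S2=43 S3=21 S4=-6 blocked=[4]
Op 10: conn=59 S1=6 S2=43 S3=31 S4=-6 blocked=[4]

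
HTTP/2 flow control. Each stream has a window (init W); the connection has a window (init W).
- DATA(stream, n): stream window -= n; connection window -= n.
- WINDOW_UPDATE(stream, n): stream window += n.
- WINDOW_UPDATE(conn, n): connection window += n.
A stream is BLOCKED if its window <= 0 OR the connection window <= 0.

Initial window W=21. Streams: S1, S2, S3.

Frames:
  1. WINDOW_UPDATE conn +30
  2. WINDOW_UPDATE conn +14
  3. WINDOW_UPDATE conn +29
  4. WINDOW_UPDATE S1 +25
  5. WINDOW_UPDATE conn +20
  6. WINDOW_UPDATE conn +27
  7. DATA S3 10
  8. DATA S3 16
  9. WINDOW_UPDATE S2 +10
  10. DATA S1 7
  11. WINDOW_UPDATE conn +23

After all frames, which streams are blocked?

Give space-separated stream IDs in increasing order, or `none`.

Answer: S3

Derivation:
Op 1: conn=51 S1=21 S2=21 S3=21 blocked=[]
Op 2: conn=65 S1=21 S2=21 S3=21 blocked=[]
Op 3: conn=94 S1=21 S2=21 S3=21 blocked=[]
Op 4: conn=94 S1=46 S2=21 S3=21 blocked=[]
Op 5: conn=114 S1=46 S2=21 S3=21 blocked=[]
Op 6: conn=141 S1=46 S2=21 S3=21 blocked=[]
Op 7: conn=131 S1=46 S2=21 S3=11 blocked=[]
Op 8: conn=115 S1=46 S2=21 S3=-5 blocked=[3]
Op 9: conn=115 S1=46 S2=31 S3=-5 blocked=[3]
Op 10: conn=108 S1=39 S2=31 S3=-5 blocked=[3]
Op 11: conn=131 S1=39 S2=31 S3=-5 blocked=[3]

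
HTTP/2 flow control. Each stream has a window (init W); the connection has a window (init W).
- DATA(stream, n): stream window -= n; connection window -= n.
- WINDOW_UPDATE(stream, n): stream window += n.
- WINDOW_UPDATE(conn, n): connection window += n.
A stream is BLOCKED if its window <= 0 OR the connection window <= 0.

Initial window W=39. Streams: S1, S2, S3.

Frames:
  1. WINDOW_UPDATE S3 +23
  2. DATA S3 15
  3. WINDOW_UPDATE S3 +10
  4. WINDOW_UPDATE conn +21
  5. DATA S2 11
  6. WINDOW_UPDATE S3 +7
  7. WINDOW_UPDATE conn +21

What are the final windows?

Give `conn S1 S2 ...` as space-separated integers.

Answer: 55 39 28 64

Derivation:
Op 1: conn=39 S1=39 S2=39 S3=62 blocked=[]
Op 2: conn=24 S1=39 S2=39 S3=47 blocked=[]
Op 3: conn=24 S1=39 S2=39 S3=57 blocked=[]
Op 4: conn=45 S1=39 S2=39 S3=57 blocked=[]
Op 5: conn=34 S1=39 S2=28 S3=57 blocked=[]
Op 6: conn=34 S1=39 S2=28 S3=64 blocked=[]
Op 7: conn=55 S1=39 S2=28 S3=64 blocked=[]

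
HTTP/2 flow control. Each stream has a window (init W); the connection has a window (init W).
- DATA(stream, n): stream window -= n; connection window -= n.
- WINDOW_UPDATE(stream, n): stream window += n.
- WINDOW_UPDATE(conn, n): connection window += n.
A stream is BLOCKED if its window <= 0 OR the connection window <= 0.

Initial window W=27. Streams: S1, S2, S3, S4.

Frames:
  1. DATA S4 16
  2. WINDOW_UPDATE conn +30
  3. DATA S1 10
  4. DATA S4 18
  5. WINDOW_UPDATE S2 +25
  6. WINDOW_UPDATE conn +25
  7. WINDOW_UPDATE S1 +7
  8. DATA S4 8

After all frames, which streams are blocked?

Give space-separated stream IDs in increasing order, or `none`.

Op 1: conn=11 S1=27 S2=27 S3=27 S4=11 blocked=[]
Op 2: conn=41 S1=27 S2=27 S3=27 S4=11 blocked=[]
Op 3: conn=31 S1=17 S2=27 S3=27 S4=11 blocked=[]
Op 4: conn=13 S1=17 S2=27 S3=27 S4=-7 blocked=[4]
Op 5: conn=13 S1=17 S2=52 S3=27 S4=-7 blocked=[4]
Op 6: conn=38 S1=17 S2=52 S3=27 S4=-7 blocked=[4]
Op 7: conn=38 S1=24 S2=52 S3=27 S4=-7 blocked=[4]
Op 8: conn=30 S1=24 S2=52 S3=27 S4=-15 blocked=[4]

Answer: S4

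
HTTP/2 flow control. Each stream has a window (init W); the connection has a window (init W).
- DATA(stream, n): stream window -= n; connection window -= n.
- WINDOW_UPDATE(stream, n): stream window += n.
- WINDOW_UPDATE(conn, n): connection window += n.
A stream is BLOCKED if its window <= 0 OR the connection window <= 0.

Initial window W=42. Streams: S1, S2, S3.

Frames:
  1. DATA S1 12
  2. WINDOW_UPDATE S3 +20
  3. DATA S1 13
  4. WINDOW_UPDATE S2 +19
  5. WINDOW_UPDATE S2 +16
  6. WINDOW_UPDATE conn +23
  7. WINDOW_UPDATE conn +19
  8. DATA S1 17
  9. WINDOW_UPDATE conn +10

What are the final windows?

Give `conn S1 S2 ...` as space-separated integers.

Op 1: conn=30 S1=30 S2=42 S3=42 blocked=[]
Op 2: conn=30 S1=30 S2=42 S3=62 blocked=[]
Op 3: conn=17 S1=17 S2=42 S3=62 blocked=[]
Op 4: conn=17 S1=17 S2=61 S3=62 blocked=[]
Op 5: conn=17 S1=17 S2=77 S3=62 blocked=[]
Op 6: conn=40 S1=17 S2=77 S3=62 blocked=[]
Op 7: conn=59 S1=17 S2=77 S3=62 blocked=[]
Op 8: conn=42 S1=0 S2=77 S3=62 blocked=[1]
Op 9: conn=52 S1=0 S2=77 S3=62 blocked=[1]

Answer: 52 0 77 62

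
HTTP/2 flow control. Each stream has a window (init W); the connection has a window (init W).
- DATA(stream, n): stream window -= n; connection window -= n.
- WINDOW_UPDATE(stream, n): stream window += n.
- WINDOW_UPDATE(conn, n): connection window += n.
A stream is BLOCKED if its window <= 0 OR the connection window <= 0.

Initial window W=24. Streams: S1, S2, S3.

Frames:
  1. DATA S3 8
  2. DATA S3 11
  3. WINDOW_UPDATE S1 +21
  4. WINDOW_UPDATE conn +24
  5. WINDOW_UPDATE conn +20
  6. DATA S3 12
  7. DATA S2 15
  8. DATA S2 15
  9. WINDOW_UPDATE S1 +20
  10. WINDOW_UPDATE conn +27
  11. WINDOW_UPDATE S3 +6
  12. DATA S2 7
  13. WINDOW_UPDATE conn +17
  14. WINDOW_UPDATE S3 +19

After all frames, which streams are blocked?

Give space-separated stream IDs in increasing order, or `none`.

Answer: S2

Derivation:
Op 1: conn=16 S1=24 S2=24 S3=16 blocked=[]
Op 2: conn=5 S1=24 S2=24 S3=5 blocked=[]
Op 3: conn=5 S1=45 S2=24 S3=5 blocked=[]
Op 4: conn=29 S1=45 S2=24 S3=5 blocked=[]
Op 5: conn=49 S1=45 S2=24 S3=5 blocked=[]
Op 6: conn=37 S1=45 S2=24 S3=-7 blocked=[3]
Op 7: conn=22 S1=45 S2=9 S3=-7 blocked=[3]
Op 8: conn=7 S1=45 S2=-6 S3=-7 blocked=[2, 3]
Op 9: conn=7 S1=65 S2=-6 S3=-7 blocked=[2, 3]
Op 10: conn=34 S1=65 S2=-6 S3=-7 blocked=[2, 3]
Op 11: conn=34 S1=65 S2=-6 S3=-1 blocked=[2, 3]
Op 12: conn=27 S1=65 S2=-13 S3=-1 blocked=[2, 3]
Op 13: conn=44 S1=65 S2=-13 S3=-1 blocked=[2, 3]
Op 14: conn=44 S1=65 S2=-13 S3=18 blocked=[2]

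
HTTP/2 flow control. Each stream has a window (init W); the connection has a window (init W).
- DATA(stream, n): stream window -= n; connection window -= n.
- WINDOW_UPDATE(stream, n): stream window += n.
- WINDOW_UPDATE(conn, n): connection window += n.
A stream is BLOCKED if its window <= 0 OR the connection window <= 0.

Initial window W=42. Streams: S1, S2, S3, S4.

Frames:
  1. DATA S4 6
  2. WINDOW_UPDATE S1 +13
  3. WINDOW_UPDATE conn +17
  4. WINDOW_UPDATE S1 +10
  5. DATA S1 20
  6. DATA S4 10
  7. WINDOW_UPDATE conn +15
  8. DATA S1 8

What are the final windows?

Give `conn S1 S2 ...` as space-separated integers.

Op 1: conn=36 S1=42 S2=42 S3=42 S4=36 blocked=[]
Op 2: conn=36 S1=55 S2=42 S3=42 S4=36 blocked=[]
Op 3: conn=53 S1=55 S2=42 S3=42 S4=36 blocked=[]
Op 4: conn=53 S1=65 S2=42 S3=42 S4=36 blocked=[]
Op 5: conn=33 S1=45 S2=42 S3=42 S4=36 blocked=[]
Op 6: conn=23 S1=45 S2=42 S3=42 S4=26 blocked=[]
Op 7: conn=38 S1=45 S2=42 S3=42 S4=26 blocked=[]
Op 8: conn=30 S1=37 S2=42 S3=42 S4=26 blocked=[]

Answer: 30 37 42 42 26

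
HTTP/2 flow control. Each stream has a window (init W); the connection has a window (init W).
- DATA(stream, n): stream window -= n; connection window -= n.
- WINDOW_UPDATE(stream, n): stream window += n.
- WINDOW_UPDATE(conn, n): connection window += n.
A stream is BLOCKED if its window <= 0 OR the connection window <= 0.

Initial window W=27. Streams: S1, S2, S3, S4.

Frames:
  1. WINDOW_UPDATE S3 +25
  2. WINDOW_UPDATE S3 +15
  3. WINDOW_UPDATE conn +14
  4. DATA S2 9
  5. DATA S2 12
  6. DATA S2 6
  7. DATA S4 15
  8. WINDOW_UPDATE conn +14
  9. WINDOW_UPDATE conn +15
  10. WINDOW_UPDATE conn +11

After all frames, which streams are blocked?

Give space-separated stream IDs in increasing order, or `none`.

Op 1: conn=27 S1=27 S2=27 S3=52 S4=27 blocked=[]
Op 2: conn=27 S1=27 S2=27 S3=67 S4=27 blocked=[]
Op 3: conn=41 S1=27 S2=27 S3=67 S4=27 blocked=[]
Op 4: conn=32 S1=27 S2=18 S3=67 S4=27 blocked=[]
Op 5: conn=20 S1=27 S2=6 S3=67 S4=27 blocked=[]
Op 6: conn=14 S1=27 S2=0 S3=67 S4=27 blocked=[2]
Op 7: conn=-1 S1=27 S2=0 S3=67 S4=12 blocked=[1, 2, 3, 4]
Op 8: conn=13 S1=27 S2=0 S3=67 S4=12 blocked=[2]
Op 9: conn=28 S1=27 S2=0 S3=67 S4=12 blocked=[2]
Op 10: conn=39 S1=27 S2=0 S3=67 S4=12 blocked=[2]

Answer: S2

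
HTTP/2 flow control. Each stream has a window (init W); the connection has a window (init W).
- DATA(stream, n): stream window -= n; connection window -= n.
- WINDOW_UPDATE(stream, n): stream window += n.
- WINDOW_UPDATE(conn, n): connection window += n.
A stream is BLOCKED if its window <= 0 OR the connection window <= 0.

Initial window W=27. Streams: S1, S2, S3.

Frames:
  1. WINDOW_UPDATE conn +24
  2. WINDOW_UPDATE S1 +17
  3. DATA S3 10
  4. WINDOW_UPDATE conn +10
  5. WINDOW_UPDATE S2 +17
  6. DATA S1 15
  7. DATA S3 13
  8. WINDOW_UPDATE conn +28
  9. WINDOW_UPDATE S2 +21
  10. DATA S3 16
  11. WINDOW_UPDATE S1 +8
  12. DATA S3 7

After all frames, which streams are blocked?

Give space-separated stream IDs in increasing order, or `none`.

Op 1: conn=51 S1=27 S2=27 S3=27 blocked=[]
Op 2: conn=51 S1=44 S2=27 S3=27 blocked=[]
Op 3: conn=41 S1=44 S2=27 S3=17 blocked=[]
Op 4: conn=51 S1=44 S2=27 S3=17 blocked=[]
Op 5: conn=51 S1=44 S2=44 S3=17 blocked=[]
Op 6: conn=36 S1=29 S2=44 S3=17 blocked=[]
Op 7: conn=23 S1=29 S2=44 S3=4 blocked=[]
Op 8: conn=51 S1=29 S2=44 S3=4 blocked=[]
Op 9: conn=51 S1=29 S2=65 S3=4 blocked=[]
Op 10: conn=35 S1=29 S2=65 S3=-12 blocked=[3]
Op 11: conn=35 S1=37 S2=65 S3=-12 blocked=[3]
Op 12: conn=28 S1=37 S2=65 S3=-19 blocked=[3]

Answer: S3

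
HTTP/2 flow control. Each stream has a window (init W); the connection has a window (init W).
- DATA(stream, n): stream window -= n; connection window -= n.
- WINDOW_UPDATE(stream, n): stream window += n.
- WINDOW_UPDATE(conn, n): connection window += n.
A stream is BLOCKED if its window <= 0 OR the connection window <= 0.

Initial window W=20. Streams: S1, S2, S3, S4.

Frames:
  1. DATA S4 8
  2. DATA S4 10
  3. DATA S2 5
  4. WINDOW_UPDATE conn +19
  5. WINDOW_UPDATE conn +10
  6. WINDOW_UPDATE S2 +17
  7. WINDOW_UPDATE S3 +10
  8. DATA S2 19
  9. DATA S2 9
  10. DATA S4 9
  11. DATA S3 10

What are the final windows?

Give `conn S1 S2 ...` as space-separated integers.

Answer: -21 20 4 20 -7

Derivation:
Op 1: conn=12 S1=20 S2=20 S3=20 S4=12 blocked=[]
Op 2: conn=2 S1=20 S2=20 S3=20 S4=2 blocked=[]
Op 3: conn=-3 S1=20 S2=15 S3=20 S4=2 blocked=[1, 2, 3, 4]
Op 4: conn=16 S1=20 S2=15 S3=20 S4=2 blocked=[]
Op 5: conn=26 S1=20 S2=15 S3=20 S4=2 blocked=[]
Op 6: conn=26 S1=20 S2=32 S3=20 S4=2 blocked=[]
Op 7: conn=26 S1=20 S2=32 S3=30 S4=2 blocked=[]
Op 8: conn=7 S1=20 S2=13 S3=30 S4=2 blocked=[]
Op 9: conn=-2 S1=20 S2=4 S3=30 S4=2 blocked=[1, 2, 3, 4]
Op 10: conn=-11 S1=20 S2=4 S3=30 S4=-7 blocked=[1, 2, 3, 4]
Op 11: conn=-21 S1=20 S2=4 S3=20 S4=-7 blocked=[1, 2, 3, 4]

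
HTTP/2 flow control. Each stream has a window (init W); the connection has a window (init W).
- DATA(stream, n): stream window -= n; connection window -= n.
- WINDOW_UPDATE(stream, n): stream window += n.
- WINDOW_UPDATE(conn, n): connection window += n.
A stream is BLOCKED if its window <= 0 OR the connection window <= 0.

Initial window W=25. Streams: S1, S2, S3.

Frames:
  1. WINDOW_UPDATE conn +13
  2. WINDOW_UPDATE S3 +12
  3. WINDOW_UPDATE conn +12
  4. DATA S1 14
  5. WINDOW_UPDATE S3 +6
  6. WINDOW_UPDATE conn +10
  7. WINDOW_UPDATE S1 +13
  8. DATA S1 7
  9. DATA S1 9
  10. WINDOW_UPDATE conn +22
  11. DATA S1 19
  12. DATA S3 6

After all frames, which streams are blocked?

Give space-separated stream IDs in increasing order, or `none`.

Op 1: conn=38 S1=25 S2=25 S3=25 blocked=[]
Op 2: conn=38 S1=25 S2=25 S3=37 blocked=[]
Op 3: conn=50 S1=25 S2=25 S3=37 blocked=[]
Op 4: conn=36 S1=11 S2=25 S3=37 blocked=[]
Op 5: conn=36 S1=11 S2=25 S3=43 blocked=[]
Op 6: conn=46 S1=11 S2=25 S3=43 blocked=[]
Op 7: conn=46 S1=24 S2=25 S3=43 blocked=[]
Op 8: conn=39 S1=17 S2=25 S3=43 blocked=[]
Op 9: conn=30 S1=8 S2=25 S3=43 blocked=[]
Op 10: conn=52 S1=8 S2=25 S3=43 blocked=[]
Op 11: conn=33 S1=-11 S2=25 S3=43 blocked=[1]
Op 12: conn=27 S1=-11 S2=25 S3=37 blocked=[1]

Answer: S1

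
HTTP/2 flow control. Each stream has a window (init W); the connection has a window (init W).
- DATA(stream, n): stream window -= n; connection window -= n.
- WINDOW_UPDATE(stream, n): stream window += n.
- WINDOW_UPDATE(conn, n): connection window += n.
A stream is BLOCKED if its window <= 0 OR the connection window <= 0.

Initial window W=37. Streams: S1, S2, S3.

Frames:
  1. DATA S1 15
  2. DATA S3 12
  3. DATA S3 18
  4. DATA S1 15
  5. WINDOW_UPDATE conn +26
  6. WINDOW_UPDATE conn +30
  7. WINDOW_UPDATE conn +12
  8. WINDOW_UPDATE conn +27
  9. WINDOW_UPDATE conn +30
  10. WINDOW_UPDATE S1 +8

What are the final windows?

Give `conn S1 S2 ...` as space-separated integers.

Op 1: conn=22 S1=22 S2=37 S3=37 blocked=[]
Op 2: conn=10 S1=22 S2=37 S3=25 blocked=[]
Op 3: conn=-8 S1=22 S2=37 S3=7 blocked=[1, 2, 3]
Op 4: conn=-23 S1=7 S2=37 S3=7 blocked=[1, 2, 3]
Op 5: conn=3 S1=7 S2=37 S3=7 blocked=[]
Op 6: conn=33 S1=7 S2=37 S3=7 blocked=[]
Op 7: conn=45 S1=7 S2=37 S3=7 blocked=[]
Op 8: conn=72 S1=7 S2=37 S3=7 blocked=[]
Op 9: conn=102 S1=7 S2=37 S3=7 blocked=[]
Op 10: conn=102 S1=15 S2=37 S3=7 blocked=[]

Answer: 102 15 37 7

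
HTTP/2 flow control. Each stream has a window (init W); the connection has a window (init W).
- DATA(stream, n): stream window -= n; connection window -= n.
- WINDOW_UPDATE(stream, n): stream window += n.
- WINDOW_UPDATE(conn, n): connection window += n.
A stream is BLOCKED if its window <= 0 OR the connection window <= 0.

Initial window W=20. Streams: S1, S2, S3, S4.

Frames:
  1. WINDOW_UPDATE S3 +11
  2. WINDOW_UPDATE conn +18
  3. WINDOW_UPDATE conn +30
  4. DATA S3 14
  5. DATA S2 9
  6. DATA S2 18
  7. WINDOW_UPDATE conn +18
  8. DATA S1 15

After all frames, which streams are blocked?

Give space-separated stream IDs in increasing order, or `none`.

Answer: S2

Derivation:
Op 1: conn=20 S1=20 S2=20 S3=31 S4=20 blocked=[]
Op 2: conn=38 S1=20 S2=20 S3=31 S4=20 blocked=[]
Op 3: conn=68 S1=20 S2=20 S3=31 S4=20 blocked=[]
Op 4: conn=54 S1=20 S2=20 S3=17 S4=20 blocked=[]
Op 5: conn=45 S1=20 S2=11 S3=17 S4=20 blocked=[]
Op 6: conn=27 S1=20 S2=-7 S3=17 S4=20 blocked=[2]
Op 7: conn=45 S1=20 S2=-7 S3=17 S4=20 blocked=[2]
Op 8: conn=30 S1=5 S2=-7 S3=17 S4=20 blocked=[2]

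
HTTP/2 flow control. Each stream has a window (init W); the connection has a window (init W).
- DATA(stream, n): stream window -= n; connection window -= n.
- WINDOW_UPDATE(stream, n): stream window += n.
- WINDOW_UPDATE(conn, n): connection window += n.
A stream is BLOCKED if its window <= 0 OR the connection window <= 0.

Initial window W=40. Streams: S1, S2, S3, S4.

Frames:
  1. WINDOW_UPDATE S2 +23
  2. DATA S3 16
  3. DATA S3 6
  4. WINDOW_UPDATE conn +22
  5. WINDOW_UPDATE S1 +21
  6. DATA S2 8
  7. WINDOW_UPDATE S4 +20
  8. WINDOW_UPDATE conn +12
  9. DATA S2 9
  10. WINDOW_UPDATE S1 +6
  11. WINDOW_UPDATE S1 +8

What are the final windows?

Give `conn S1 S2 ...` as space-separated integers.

Op 1: conn=40 S1=40 S2=63 S3=40 S4=40 blocked=[]
Op 2: conn=24 S1=40 S2=63 S3=24 S4=40 blocked=[]
Op 3: conn=18 S1=40 S2=63 S3=18 S4=40 blocked=[]
Op 4: conn=40 S1=40 S2=63 S3=18 S4=40 blocked=[]
Op 5: conn=40 S1=61 S2=63 S3=18 S4=40 blocked=[]
Op 6: conn=32 S1=61 S2=55 S3=18 S4=40 blocked=[]
Op 7: conn=32 S1=61 S2=55 S3=18 S4=60 blocked=[]
Op 8: conn=44 S1=61 S2=55 S3=18 S4=60 blocked=[]
Op 9: conn=35 S1=61 S2=46 S3=18 S4=60 blocked=[]
Op 10: conn=35 S1=67 S2=46 S3=18 S4=60 blocked=[]
Op 11: conn=35 S1=75 S2=46 S3=18 S4=60 blocked=[]

Answer: 35 75 46 18 60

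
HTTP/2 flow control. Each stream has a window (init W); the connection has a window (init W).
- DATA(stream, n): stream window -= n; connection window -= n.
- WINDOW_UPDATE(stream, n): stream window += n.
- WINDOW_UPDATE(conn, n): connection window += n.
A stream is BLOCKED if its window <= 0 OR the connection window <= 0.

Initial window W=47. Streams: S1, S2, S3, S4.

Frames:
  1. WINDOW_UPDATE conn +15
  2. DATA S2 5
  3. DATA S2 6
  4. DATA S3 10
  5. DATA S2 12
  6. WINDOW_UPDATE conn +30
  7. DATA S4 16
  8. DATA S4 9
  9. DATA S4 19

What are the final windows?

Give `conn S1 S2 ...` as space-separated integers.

Answer: 15 47 24 37 3

Derivation:
Op 1: conn=62 S1=47 S2=47 S3=47 S4=47 blocked=[]
Op 2: conn=57 S1=47 S2=42 S3=47 S4=47 blocked=[]
Op 3: conn=51 S1=47 S2=36 S3=47 S4=47 blocked=[]
Op 4: conn=41 S1=47 S2=36 S3=37 S4=47 blocked=[]
Op 5: conn=29 S1=47 S2=24 S3=37 S4=47 blocked=[]
Op 6: conn=59 S1=47 S2=24 S3=37 S4=47 blocked=[]
Op 7: conn=43 S1=47 S2=24 S3=37 S4=31 blocked=[]
Op 8: conn=34 S1=47 S2=24 S3=37 S4=22 blocked=[]
Op 9: conn=15 S1=47 S2=24 S3=37 S4=3 blocked=[]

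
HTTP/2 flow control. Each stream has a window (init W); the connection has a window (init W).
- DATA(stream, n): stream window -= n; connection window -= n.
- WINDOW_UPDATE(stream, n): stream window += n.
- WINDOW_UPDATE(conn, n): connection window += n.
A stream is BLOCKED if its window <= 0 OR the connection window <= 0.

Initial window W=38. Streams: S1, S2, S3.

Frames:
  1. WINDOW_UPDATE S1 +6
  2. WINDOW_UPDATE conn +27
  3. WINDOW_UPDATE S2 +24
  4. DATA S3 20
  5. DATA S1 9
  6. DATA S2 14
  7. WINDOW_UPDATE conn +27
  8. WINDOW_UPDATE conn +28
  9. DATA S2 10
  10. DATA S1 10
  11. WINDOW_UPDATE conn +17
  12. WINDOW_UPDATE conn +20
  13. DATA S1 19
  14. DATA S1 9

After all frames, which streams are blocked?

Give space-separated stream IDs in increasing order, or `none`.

Op 1: conn=38 S1=44 S2=38 S3=38 blocked=[]
Op 2: conn=65 S1=44 S2=38 S3=38 blocked=[]
Op 3: conn=65 S1=44 S2=62 S3=38 blocked=[]
Op 4: conn=45 S1=44 S2=62 S3=18 blocked=[]
Op 5: conn=36 S1=35 S2=62 S3=18 blocked=[]
Op 6: conn=22 S1=35 S2=48 S3=18 blocked=[]
Op 7: conn=49 S1=35 S2=48 S3=18 blocked=[]
Op 8: conn=77 S1=35 S2=48 S3=18 blocked=[]
Op 9: conn=67 S1=35 S2=38 S3=18 blocked=[]
Op 10: conn=57 S1=25 S2=38 S3=18 blocked=[]
Op 11: conn=74 S1=25 S2=38 S3=18 blocked=[]
Op 12: conn=94 S1=25 S2=38 S3=18 blocked=[]
Op 13: conn=75 S1=6 S2=38 S3=18 blocked=[]
Op 14: conn=66 S1=-3 S2=38 S3=18 blocked=[1]

Answer: S1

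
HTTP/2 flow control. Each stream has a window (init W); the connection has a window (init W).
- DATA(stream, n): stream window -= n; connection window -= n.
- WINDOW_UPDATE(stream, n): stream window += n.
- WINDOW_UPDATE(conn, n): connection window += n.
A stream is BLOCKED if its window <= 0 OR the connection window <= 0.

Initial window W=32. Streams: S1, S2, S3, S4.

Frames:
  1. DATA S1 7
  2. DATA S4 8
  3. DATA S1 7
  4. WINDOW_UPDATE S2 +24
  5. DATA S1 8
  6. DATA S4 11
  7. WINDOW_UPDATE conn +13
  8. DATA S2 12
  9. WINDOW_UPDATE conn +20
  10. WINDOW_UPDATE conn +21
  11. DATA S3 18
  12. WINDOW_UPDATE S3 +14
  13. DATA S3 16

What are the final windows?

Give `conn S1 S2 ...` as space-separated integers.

Answer: -1 10 44 12 13

Derivation:
Op 1: conn=25 S1=25 S2=32 S3=32 S4=32 blocked=[]
Op 2: conn=17 S1=25 S2=32 S3=32 S4=24 blocked=[]
Op 3: conn=10 S1=18 S2=32 S3=32 S4=24 blocked=[]
Op 4: conn=10 S1=18 S2=56 S3=32 S4=24 blocked=[]
Op 5: conn=2 S1=10 S2=56 S3=32 S4=24 blocked=[]
Op 6: conn=-9 S1=10 S2=56 S3=32 S4=13 blocked=[1, 2, 3, 4]
Op 7: conn=4 S1=10 S2=56 S3=32 S4=13 blocked=[]
Op 8: conn=-8 S1=10 S2=44 S3=32 S4=13 blocked=[1, 2, 3, 4]
Op 9: conn=12 S1=10 S2=44 S3=32 S4=13 blocked=[]
Op 10: conn=33 S1=10 S2=44 S3=32 S4=13 blocked=[]
Op 11: conn=15 S1=10 S2=44 S3=14 S4=13 blocked=[]
Op 12: conn=15 S1=10 S2=44 S3=28 S4=13 blocked=[]
Op 13: conn=-1 S1=10 S2=44 S3=12 S4=13 blocked=[1, 2, 3, 4]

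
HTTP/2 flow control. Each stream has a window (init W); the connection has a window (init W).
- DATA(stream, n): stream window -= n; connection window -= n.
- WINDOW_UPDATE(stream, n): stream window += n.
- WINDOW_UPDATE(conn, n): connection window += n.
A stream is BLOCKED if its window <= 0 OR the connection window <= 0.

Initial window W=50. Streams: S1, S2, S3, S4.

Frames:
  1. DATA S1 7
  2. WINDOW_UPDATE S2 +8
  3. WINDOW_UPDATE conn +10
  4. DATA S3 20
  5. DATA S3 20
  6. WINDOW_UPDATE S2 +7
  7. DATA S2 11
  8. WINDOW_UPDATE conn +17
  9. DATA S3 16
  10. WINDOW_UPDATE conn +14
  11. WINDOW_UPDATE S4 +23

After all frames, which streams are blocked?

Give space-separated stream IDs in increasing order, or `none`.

Answer: S3

Derivation:
Op 1: conn=43 S1=43 S2=50 S3=50 S4=50 blocked=[]
Op 2: conn=43 S1=43 S2=58 S3=50 S4=50 blocked=[]
Op 3: conn=53 S1=43 S2=58 S3=50 S4=50 blocked=[]
Op 4: conn=33 S1=43 S2=58 S3=30 S4=50 blocked=[]
Op 5: conn=13 S1=43 S2=58 S3=10 S4=50 blocked=[]
Op 6: conn=13 S1=43 S2=65 S3=10 S4=50 blocked=[]
Op 7: conn=2 S1=43 S2=54 S3=10 S4=50 blocked=[]
Op 8: conn=19 S1=43 S2=54 S3=10 S4=50 blocked=[]
Op 9: conn=3 S1=43 S2=54 S3=-6 S4=50 blocked=[3]
Op 10: conn=17 S1=43 S2=54 S3=-6 S4=50 blocked=[3]
Op 11: conn=17 S1=43 S2=54 S3=-6 S4=73 blocked=[3]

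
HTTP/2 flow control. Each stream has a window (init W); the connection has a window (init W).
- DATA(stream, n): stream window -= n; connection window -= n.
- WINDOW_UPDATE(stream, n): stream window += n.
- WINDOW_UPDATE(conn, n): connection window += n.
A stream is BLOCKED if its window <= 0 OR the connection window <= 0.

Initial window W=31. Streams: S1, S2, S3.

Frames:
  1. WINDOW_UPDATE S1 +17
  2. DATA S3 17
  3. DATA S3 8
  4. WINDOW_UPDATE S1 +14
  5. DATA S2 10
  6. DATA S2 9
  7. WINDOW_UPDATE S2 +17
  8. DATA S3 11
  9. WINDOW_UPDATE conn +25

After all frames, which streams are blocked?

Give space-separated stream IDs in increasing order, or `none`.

Answer: S3

Derivation:
Op 1: conn=31 S1=48 S2=31 S3=31 blocked=[]
Op 2: conn=14 S1=48 S2=31 S3=14 blocked=[]
Op 3: conn=6 S1=48 S2=31 S3=6 blocked=[]
Op 4: conn=6 S1=62 S2=31 S3=6 blocked=[]
Op 5: conn=-4 S1=62 S2=21 S3=6 blocked=[1, 2, 3]
Op 6: conn=-13 S1=62 S2=12 S3=6 blocked=[1, 2, 3]
Op 7: conn=-13 S1=62 S2=29 S3=6 blocked=[1, 2, 3]
Op 8: conn=-24 S1=62 S2=29 S3=-5 blocked=[1, 2, 3]
Op 9: conn=1 S1=62 S2=29 S3=-5 blocked=[3]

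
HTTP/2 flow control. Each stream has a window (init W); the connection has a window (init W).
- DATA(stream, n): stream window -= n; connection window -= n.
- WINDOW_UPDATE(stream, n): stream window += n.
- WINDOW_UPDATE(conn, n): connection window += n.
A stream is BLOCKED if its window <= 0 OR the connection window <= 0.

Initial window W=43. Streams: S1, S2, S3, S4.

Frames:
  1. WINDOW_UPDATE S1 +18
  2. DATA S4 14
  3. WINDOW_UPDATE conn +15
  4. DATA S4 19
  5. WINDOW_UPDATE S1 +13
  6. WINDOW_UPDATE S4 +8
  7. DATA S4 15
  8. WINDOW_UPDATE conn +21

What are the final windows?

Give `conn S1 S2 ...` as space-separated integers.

Op 1: conn=43 S1=61 S2=43 S3=43 S4=43 blocked=[]
Op 2: conn=29 S1=61 S2=43 S3=43 S4=29 blocked=[]
Op 3: conn=44 S1=61 S2=43 S3=43 S4=29 blocked=[]
Op 4: conn=25 S1=61 S2=43 S3=43 S4=10 blocked=[]
Op 5: conn=25 S1=74 S2=43 S3=43 S4=10 blocked=[]
Op 6: conn=25 S1=74 S2=43 S3=43 S4=18 blocked=[]
Op 7: conn=10 S1=74 S2=43 S3=43 S4=3 blocked=[]
Op 8: conn=31 S1=74 S2=43 S3=43 S4=3 blocked=[]

Answer: 31 74 43 43 3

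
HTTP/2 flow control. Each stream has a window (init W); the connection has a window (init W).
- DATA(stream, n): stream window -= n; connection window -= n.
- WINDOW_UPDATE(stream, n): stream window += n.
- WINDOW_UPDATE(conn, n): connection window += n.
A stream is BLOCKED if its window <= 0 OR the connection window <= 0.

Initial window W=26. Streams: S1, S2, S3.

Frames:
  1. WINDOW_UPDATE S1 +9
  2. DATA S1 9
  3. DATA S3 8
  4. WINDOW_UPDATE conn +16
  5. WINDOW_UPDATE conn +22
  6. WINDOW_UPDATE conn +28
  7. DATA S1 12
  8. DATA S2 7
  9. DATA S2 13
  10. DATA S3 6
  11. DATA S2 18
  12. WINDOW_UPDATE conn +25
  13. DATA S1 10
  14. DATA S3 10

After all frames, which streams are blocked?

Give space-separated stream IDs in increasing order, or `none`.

Answer: S2

Derivation:
Op 1: conn=26 S1=35 S2=26 S3=26 blocked=[]
Op 2: conn=17 S1=26 S2=26 S3=26 blocked=[]
Op 3: conn=9 S1=26 S2=26 S3=18 blocked=[]
Op 4: conn=25 S1=26 S2=26 S3=18 blocked=[]
Op 5: conn=47 S1=26 S2=26 S3=18 blocked=[]
Op 6: conn=75 S1=26 S2=26 S3=18 blocked=[]
Op 7: conn=63 S1=14 S2=26 S3=18 blocked=[]
Op 8: conn=56 S1=14 S2=19 S3=18 blocked=[]
Op 9: conn=43 S1=14 S2=6 S3=18 blocked=[]
Op 10: conn=37 S1=14 S2=6 S3=12 blocked=[]
Op 11: conn=19 S1=14 S2=-12 S3=12 blocked=[2]
Op 12: conn=44 S1=14 S2=-12 S3=12 blocked=[2]
Op 13: conn=34 S1=4 S2=-12 S3=12 blocked=[2]
Op 14: conn=24 S1=4 S2=-12 S3=2 blocked=[2]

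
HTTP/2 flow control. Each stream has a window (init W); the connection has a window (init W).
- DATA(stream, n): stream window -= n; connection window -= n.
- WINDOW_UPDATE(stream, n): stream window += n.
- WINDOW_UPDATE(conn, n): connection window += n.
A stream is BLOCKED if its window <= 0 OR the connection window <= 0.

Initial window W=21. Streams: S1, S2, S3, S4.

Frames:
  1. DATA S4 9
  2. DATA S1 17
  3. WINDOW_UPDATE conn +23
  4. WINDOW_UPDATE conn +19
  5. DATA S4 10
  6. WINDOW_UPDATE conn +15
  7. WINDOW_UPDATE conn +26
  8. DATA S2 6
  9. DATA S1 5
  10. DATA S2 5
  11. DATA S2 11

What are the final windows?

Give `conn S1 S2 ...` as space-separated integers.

Answer: 41 -1 -1 21 2

Derivation:
Op 1: conn=12 S1=21 S2=21 S3=21 S4=12 blocked=[]
Op 2: conn=-5 S1=4 S2=21 S3=21 S4=12 blocked=[1, 2, 3, 4]
Op 3: conn=18 S1=4 S2=21 S3=21 S4=12 blocked=[]
Op 4: conn=37 S1=4 S2=21 S3=21 S4=12 blocked=[]
Op 5: conn=27 S1=4 S2=21 S3=21 S4=2 blocked=[]
Op 6: conn=42 S1=4 S2=21 S3=21 S4=2 blocked=[]
Op 7: conn=68 S1=4 S2=21 S3=21 S4=2 blocked=[]
Op 8: conn=62 S1=4 S2=15 S3=21 S4=2 blocked=[]
Op 9: conn=57 S1=-1 S2=15 S3=21 S4=2 blocked=[1]
Op 10: conn=52 S1=-1 S2=10 S3=21 S4=2 blocked=[1]
Op 11: conn=41 S1=-1 S2=-1 S3=21 S4=2 blocked=[1, 2]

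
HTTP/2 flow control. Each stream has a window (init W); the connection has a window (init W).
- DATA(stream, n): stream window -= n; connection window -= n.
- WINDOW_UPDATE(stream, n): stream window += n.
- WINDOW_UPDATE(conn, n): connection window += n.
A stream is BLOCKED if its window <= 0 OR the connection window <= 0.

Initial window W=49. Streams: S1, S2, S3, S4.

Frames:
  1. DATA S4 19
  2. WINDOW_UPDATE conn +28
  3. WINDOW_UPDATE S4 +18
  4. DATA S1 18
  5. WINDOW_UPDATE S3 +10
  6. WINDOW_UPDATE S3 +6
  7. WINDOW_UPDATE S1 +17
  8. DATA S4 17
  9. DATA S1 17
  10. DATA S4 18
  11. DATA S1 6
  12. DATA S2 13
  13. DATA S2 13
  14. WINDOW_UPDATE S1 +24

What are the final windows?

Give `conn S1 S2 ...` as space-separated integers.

Op 1: conn=30 S1=49 S2=49 S3=49 S4=30 blocked=[]
Op 2: conn=58 S1=49 S2=49 S3=49 S4=30 blocked=[]
Op 3: conn=58 S1=49 S2=49 S3=49 S4=48 blocked=[]
Op 4: conn=40 S1=31 S2=49 S3=49 S4=48 blocked=[]
Op 5: conn=40 S1=31 S2=49 S3=59 S4=48 blocked=[]
Op 6: conn=40 S1=31 S2=49 S3=65 S4=48 blocked=[]
Op 7: conn=40 S1=48 S2=49 S3=65 S4=48 blocked=[]
Op 8: conn=23 S1=48 S2=49 S3=65 S4=31 blocked=[]
Op 9: conn=6 S1=31 S2=49 S3=65 S4=31 blocked=[]
Op 10: conn=-12 S1=31 S2=49 S3=65 S4=13 blocked=[1, 2, 3, 4]
Op 11: conn=-18 S1=25 S2=49 S3=65 S4=13 blocked=[1, 2, 3, 4]
Op 12: conn=-31 S1=25 S2=36 S3=65 S4=13 blocked=[1, 2, 3, 4]
Op 13: conn=-44 S1=25 S2=23 S3=65 S4=13 blocked=[1, 2, 3, 4]
Op 14: conn=-44 S1=49 S2=23 S3=65 S4=13 blocked=[1, 2, 3, 4]

Answer: -44 49 23 65 13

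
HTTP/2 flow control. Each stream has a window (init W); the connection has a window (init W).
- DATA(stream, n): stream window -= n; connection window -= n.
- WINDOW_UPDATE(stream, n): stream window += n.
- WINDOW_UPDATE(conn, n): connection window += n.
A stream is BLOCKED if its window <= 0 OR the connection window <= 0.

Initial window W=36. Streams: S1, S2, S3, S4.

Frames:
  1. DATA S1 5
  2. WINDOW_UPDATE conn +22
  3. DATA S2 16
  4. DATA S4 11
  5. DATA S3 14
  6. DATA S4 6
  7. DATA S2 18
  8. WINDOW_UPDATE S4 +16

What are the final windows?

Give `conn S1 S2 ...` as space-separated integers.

Op 1: conn=31 S1=31 S2=36 S3=36 S4=36 blocked=[]
Op 2: conn=53 S1=31 S2=36 S3=36 S4=36 blocked=[]
Op 3: conn=37 S1=31 S2=20 S3=36 S4=36 blocked=[]
Op 4: conn=26 S1=31 S2=20 S3=36 S4=25 blocked=[]
Op 5: conn=12 S1=31 S2=20 S3=22 S4=25 blocked=[]
Op 6: conn=6 S1=31 S2=20 S3=22 S4=19 blocked=[]
Op 7: conn=-12 S1=31 S2=2 S3=22 S4=19 blocked=[1, 2, 3, 4]
Op 8: conn=-12 S1=31 S2=2 S3=22 S4=35 blocked=[1, 2, 3, 4]

Answer: -12 31 2 22 35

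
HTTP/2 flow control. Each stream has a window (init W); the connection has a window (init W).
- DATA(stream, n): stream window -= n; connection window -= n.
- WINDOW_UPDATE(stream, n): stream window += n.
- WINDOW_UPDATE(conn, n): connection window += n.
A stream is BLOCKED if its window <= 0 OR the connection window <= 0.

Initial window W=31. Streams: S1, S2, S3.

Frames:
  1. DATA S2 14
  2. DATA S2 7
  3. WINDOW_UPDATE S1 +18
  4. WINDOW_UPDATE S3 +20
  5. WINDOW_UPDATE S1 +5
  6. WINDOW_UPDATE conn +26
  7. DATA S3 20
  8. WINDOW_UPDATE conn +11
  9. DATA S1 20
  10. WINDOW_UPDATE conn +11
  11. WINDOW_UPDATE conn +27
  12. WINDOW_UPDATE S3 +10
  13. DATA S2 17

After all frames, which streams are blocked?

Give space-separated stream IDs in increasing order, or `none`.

Answer: S2

Derivation:
Op 1: conn=17 S1=31 S2=17 S3=31 blocked=[]
Op 2: conn=10 S1=31 S2=10 S3=31 blocked=[]
Op 3: conn=10 S1=49 S2=10 S3=31 blocked=[]
Op 4: conn=10 S1=49 S2=10 S3=51 blocked=[]
Op 5: conn=10 S1=54 S2=10 S3=51 blocked=[]
Op 6: conn=36 S1=54 S2=10 S3=51 blocked=[]
Op 7: conn=16 S1=54 S2=10 S3=31 blocked=[]
Op 8: conn=27 S1=54 S2=10 S3=31 blocked=[]
Op 9: conn=7 S1=34 S2=10 S3=31 blocked=[]
Op 10: conn=18 S1=34 S2=10 S3=31 blocked=[]
Op 11: conn=45 S1=34 S2=10 S3=31 blocked=[]
Op 12: conn=45 S1=34 S2=10 S3=41 blocked=[]
Op 13: conn=28 S1=34 S2=-7 S3=41 blocked=[2]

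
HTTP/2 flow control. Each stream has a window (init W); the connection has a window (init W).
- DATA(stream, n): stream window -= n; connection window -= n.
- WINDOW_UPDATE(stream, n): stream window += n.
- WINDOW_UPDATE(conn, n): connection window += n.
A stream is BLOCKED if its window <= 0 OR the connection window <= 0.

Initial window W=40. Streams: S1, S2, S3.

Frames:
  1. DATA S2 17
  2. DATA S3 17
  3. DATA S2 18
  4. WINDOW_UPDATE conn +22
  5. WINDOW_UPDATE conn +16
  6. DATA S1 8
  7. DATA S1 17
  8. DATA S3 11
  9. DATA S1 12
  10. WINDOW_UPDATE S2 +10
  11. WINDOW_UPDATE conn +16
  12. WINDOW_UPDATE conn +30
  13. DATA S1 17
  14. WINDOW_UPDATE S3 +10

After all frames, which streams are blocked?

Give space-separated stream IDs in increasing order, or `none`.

Answer: S1

Derivation:
Op 1: conn=23 S1=40 S2=23 S3=40 blocked=[]
Op 2: conn=6 S1=40 S2=23 S3=23 blocked=[]
Op 3: conn=-12 S1=40 S2=5 S3=23 blocked=[1, 2, 3]
Op 4: conn=10 S1=40 S2=5 S3=23 blocked=[]
Op 5: conn=26 S1=40 S2=5 S3=23 blocked=[]
Op 6: conn=18 S1=32 S2=5 S3=23 blocked=[]
Op 7: conn=1 S1=15 S2=5 S3=23 blocked=[]
Op 8: conn=-10 S1=15 S2=5 S3=12 blocked=[1, 2, 3]
Op 9: conn=-22 S1=3 S2=5 S3=12 blocked=[1, 2, 3]
Op 10: conn=-22 S1=3 S2=15 S3=12 blocked=[1, 2, 3]
Op 11: conn=-6 S1=3 S2=15 S3=12 blocked=[1, 2, 3]
Op 12: conn=24 S1=3 S2=15 S3=12 blocked=[]
Op 13: conn=7 S1=-14 S2=15 S3=12 blocked=[1]
Op 14: conn=7 S1=-14 S2=15 S3=22 blocked=[1]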